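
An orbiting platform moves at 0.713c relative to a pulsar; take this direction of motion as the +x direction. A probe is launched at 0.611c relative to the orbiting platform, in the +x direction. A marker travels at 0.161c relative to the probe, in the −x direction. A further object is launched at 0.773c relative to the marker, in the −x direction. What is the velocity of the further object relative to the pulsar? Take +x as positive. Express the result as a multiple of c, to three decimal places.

Apply u = (u' + v)/(1 + u'v/c²) successively, working outward toward the pulsar.
Start: velocity of the orbiting platform relative to the pulsar = 0.7130c.
Compose with the probe (u' = 0.611 in the orbiting platform frame): u_1 = (0.611 + 0.713) / (1 + 0.611·0.713) = 1.3240/1.4356 = 0.9222.
Compose with the marker (u' = -0.161 in the probe frame): u_2 = (-0.161 + 0.922) / (1 + (-0.161)·0.922) = 0.7612/0.8515 = 0.8940.
Compose with the further object (u' = -0.773 in the marker frame): u_3 = (-0.773 + 0.894) / (1 + (-0.773)·0.894) = 0.1210/0.3090 = 0.3915.

+0.392c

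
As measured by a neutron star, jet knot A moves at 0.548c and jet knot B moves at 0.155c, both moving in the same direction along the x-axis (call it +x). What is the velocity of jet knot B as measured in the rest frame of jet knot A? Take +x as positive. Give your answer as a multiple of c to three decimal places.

β_A = 0.548, β_B = 0.155.
Transform to A's frame with the inverse velocity-addition law: u' = (u − v)/(1 − uv/c²), taking u = β_B and v = β_A.
u' = (0.155 − 0.548) / (1 − (0.548)(0.155)) = -0.3930/0.9151 = -0.4295.

-0.429c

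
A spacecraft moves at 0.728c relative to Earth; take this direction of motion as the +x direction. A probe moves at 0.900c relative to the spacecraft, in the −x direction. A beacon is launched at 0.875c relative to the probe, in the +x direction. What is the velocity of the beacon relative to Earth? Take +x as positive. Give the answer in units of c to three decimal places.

Apply u = (u' + v)/(1 + u'v/c²) successively, working outward toward Earth.
Start: velocity of the spacecraft relative to Earth = 0.7280c.
Compose with the probe (u' = -0.900 in the spacecraft frame): u_1 = (-0.900 + 0.728) / (1 + (-0.900)·0.728) = -0.1720/0.3448 = -0.4988.
Compose with the beacon (u' = 0.875 in the probe frame): u_2 = (0.875 + (-0.499)) / (1 + 0.875·(-0.499)) = 0.3762/0.5635 = 0.6675.

+0.668c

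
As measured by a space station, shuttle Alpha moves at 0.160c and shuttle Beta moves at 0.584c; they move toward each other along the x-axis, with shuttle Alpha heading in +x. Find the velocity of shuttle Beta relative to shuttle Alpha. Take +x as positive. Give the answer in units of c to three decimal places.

-0.680c

β_A = 0.160, β_B = -0.584.
Transform to A's frame with the inverse velocity-addition law: u' = (u − v)/(1 − uv/c²), taking u = β_B and v = β_A.
u' = (-0.584 − 0.160) / (1 − (0.160)(-0.584)) = -0.7440/1.0934 = -0.6804.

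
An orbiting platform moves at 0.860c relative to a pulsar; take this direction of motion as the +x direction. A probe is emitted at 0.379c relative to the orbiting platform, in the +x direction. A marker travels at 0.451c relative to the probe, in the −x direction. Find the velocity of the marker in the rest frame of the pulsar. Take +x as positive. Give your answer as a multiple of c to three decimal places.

Apply u = (u' + v)/(1 + u'v/c²) successively, working outward toward the pulsar.
Start: velocity of the orbiting platform relative to the pulsar = 0.8600c.
Compose with the probe (u' = 0.379 in the orbiting platform frame): u_1 = (0.379 + 0.860) / (1 + 0.379·0.860) = 1.2390/1.3259 = 0.9344.
Compose with the marker (u' = -0.451 in the probe frame): u_2 = (-0.451 + 0.934) / (1 + (-0.451)·0.934) = 0.4834/0.5786 = 0.8356.

+0.836c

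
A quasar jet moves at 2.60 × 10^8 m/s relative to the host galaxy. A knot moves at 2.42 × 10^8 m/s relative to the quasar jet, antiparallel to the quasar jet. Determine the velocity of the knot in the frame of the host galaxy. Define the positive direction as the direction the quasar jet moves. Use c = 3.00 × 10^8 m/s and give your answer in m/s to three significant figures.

+5.98 × 10^7 m/s

In units of c (dividing by 3.00 × 10^8 m/s): v = 0.867, u' = -0.807.
u = (u' + v)/(1 + u'v/c²):
u = (-0.807 + 0.867) / (1 + (-0.807)·0.867) = 0.0600/0.3009 = 0.1994
(Galilean addition would give +0.060c.)
Converting back: u = 0.1994 × 3.00 × 10^8 m/s.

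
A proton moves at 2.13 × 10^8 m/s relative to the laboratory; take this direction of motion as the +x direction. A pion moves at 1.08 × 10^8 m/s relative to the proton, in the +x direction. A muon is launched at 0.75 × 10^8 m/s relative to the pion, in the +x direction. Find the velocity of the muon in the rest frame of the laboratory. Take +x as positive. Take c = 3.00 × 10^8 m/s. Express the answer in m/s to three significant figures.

Apply u = (u' + v)/(1 + u'v/c²) successively, working outward toward the laboratory.
(Dividing each given speed by c = 3.00 × 10^8 m/s to work in units of c.)
Start: velocity of the proton relative to the laboratory = 0.7100c.
Compose with the pion (u' = 0.360 in the proton frame): u_1 = (0.360 + 0.710) / (1 + 0.360·0.710) = 1.0700/1.2556 = 0.8522.
Compose with the muon (u' = 0.250 in the pion frame): u_2 = (0.250 + 0.852) / (1 + 0.250·0.852) = 1.1022/1.2130 = 0.9086.
So u = 0.9086 × 3.00 × 10^8 m/s.

2.73 × 10^8 m/s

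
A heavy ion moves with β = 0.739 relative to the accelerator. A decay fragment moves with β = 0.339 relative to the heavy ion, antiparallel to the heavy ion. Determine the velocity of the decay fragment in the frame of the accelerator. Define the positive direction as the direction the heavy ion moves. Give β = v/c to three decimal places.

β = +0.534

With v = 0.739 and u' = -0.339 (in units of c),
u = (u' + v)/(1 + u'v/c²):
u = (-0.339 + 0.739) / (1 + (-0.339)·0.739) = 0.4000/0.7495 = 0.5337
(Galilean addition would give +0.400c.)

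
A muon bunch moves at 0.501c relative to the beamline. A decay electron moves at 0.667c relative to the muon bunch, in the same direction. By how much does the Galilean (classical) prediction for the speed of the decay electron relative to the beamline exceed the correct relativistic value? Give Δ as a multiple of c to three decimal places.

Δ = 0.293c

Galilean: u_cl = 0.667 + 0.501 = 1.1680.
Relativistic: u_rel = (0.667 + 0.501) / (1 + 0.667·0.501) = 1.1680/1.3342 = 0.8755.
Δ = 1.1680 − 0.8755 = 0.2925.
(The classical prediction exceeds c; the relativistic result does not.)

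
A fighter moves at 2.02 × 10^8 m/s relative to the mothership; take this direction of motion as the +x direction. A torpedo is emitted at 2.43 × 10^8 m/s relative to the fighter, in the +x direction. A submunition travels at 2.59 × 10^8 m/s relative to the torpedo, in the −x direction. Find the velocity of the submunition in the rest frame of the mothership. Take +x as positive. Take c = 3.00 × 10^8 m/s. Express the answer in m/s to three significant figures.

Apply u = (u' + v)/(1 + u'v/c²) successively, working outward toward the mothership.
(Dividing each given speed by c = 3.00 × 10^8 m/s to work in units of c.)
Start: velocity of the fighter relative to the mothership = 0.6733c.
Compose with the torpedo (u' = 0.810 in the fighter frame): u_1 = (0.810 + 0.673) / (1 + 0.810·0.673) = 1.4833/1.5454 = 0.9598.
Compose with the submunition (u' = -0.863 in the torpedo frame): u_2 = (-0.863 + 0.960) / (1 + (-0.863)·0.960) = 0.0965/0.1713 = 0.5632.
So u = 0.5632 × 3.00 × 10^8 m/s.

+1.69 × 10^8 m/s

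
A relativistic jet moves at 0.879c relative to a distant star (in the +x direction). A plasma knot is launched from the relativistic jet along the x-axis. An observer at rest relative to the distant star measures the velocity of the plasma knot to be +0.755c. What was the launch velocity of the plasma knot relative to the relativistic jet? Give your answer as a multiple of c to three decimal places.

Invert the composition law: u' = (u − v)/(1 − uv/c²).
u' = (0.755 − 0.879) / (1 − (0.755)(0.879)) = -0.1240/0.3364 = -0.3687.

-0.369c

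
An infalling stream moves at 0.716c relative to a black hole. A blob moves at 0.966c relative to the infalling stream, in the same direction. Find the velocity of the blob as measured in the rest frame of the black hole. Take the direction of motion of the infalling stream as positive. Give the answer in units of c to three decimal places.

With v = 0.716 and u' = 0.966 (in units of c),
u = (u' + v)/(1 + u'v/c²):
u = (0.966 + 0.716) / (1 + 0.966·0.716) = 1.6820/1.6917 = 0.9943

0.994c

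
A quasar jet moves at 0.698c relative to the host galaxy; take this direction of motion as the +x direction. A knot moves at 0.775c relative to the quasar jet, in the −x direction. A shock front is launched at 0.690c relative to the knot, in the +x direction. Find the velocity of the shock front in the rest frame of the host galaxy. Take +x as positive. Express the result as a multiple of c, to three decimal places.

+0.591c

Apply u = (u' + v)/(1 + u'v/c²) successively, working outward toward the host galaxy.
Start: velocity of the quasar jet relative to the host galaxy = 0.6980c.
Compose with the knot (u' = -0.775 in the quasar jet frame): u_1 = (-0.775 + 0.698) / (1 + (-0.775)·0.698) = -0.0770/0.4591 = -0.1677.
Compose with the shock front (u' = 0.690 in the knot frame): u_2 = (0.690 + (-0.168)) / (1 + 0.690·(-0.168)) = 0.5223/0.8843 = 0.5906.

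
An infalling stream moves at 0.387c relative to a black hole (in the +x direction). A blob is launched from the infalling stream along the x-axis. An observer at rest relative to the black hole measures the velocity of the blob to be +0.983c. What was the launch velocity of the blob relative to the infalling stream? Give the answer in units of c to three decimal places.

Invert the composition law: u' = (u − v)/(1 − uv/c²).
u' = (0.983 − 0.387) / (1 − (0.983)(0.387)) = 0.5960/0.6196 = 0.9619.

+0.962c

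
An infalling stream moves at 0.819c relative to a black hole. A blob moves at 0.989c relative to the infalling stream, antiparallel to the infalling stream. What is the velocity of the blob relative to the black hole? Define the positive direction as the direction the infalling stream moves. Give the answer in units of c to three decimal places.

With v = 0.819 and u' = -0.989 (in units of c),
u = (u' + v)/(1 + u'v/c²):
u = (-0.989 + 0.819) / (1 + (-0.989)·0.819) = -0.1700/0.1900 = -0.8947

-0.895c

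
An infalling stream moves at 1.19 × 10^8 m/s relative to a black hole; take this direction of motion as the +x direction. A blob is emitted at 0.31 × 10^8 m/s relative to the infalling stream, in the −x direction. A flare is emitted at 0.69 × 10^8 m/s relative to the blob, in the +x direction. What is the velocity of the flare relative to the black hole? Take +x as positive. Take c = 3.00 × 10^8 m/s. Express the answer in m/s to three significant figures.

Apply u = (u' + v)/(1 + u'v/c²) successively, working outward toward the black hole.
(Dividing each given speed by c = 3.00 × 10^8 m/s to work in units of c.)
Start: velocity of the infalling stream relative to the black hole = 0.3967c.
Compose with the blob (u' = -0.103 in the infalling stream frame): u_1 = (-0.103 + 0.397) / (1 + (-0.103)·0.397) = 0.2933/0.9590 = 0.3059.
Compose with the flare (u' = 0.230 in the blob frame): u_2 = (0.230 + 0.306) / (1 + 0.230·0.306) = 0.5359/1.0704 = 0.5006.
So u = 0.5006 × 3.00 × 10^8 m/s.

+1.50 × 10^8 m/s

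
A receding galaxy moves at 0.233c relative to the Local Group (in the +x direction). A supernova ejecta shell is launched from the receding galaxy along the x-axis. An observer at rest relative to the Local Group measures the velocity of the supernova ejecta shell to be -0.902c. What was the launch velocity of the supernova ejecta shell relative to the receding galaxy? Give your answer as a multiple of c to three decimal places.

Invert the composition law: u' = (u − v)/(1 − uv/c²).
u' = (-0.902 − 0.233) / (1 − (-0.902)(0.233)) = -1.1350/1.2102 = -0.9379.

-0.938c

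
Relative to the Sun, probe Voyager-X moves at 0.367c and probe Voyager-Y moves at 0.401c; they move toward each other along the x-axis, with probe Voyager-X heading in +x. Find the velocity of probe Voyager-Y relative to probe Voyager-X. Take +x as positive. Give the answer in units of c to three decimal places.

β_A = 0.367, β_B = -0.401.
Transform to A's frame with the inverse velocity-addition law: u' = (u − v)/(1 − uv/c²), taking u = β_B and v = β_A.
u' = (-0.401 − 0.367) / (1 − (0.367)(-0.401)) = -0.7680/1.1472 = -0.6695.

-0.669c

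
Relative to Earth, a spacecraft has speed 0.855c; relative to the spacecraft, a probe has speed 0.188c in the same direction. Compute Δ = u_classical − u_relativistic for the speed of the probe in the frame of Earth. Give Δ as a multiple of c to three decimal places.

Δ = 0.144c

Galilean: u_cl = 0.188 + 0.855 = 1.0430.
Relativistic: u_rel = (0.188 + 0.855) / (1 + 0.188·0.855) = 1.0430/1.1607 = 0.8986.
Δ = 1.0430 − 0.8986 = 0.1444.
(The classical prediction exceeds c; the relativistic result does not.)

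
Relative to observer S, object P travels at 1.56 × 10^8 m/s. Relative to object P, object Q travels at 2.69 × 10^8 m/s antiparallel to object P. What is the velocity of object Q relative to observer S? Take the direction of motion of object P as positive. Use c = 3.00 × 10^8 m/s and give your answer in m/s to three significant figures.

-2.12 × 10^8 m/s

In units of c (dividing by 3.00 × 10^8 m/s): v = 0.520, u' = -0.897.
u = (u' + v)/(1 + u'v/c²):
u = (-0.897 + 0.520) / (1 + (-0.897)·0.520) = -0.3767/0.5337 = -0.7057
Converting back: u = -0.7057 × 3.00 × 10^8 m/s.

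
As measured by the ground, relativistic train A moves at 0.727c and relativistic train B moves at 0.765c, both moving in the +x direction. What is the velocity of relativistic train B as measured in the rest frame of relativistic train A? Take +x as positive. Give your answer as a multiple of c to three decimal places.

+0.086c

β_A = 0.727, β_B = 0.765.
Transform to A's frame with the inverse velocity-addition law: u' = (u − v)/(1 − uv/c²), taking u = β_B and v = β_A.
u' = (0.765 − 0.727) / (1 − (0.727)(0.765)) = 0.0380/0.4438 = 0.0856.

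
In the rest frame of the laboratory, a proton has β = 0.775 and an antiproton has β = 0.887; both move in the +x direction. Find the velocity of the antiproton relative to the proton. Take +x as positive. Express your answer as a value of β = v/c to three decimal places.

β = +0.358

β_A = 0.775, β_B = 0.887.
Transform to A's frame with the inverse velocity-addition law: u' = (u − v)/(1 − uv/c²), taking u = β_B and v = β_A.
u' = (0.887 − 0.775) / (1 − (0.775)(0.887)) = 0.1120/0.3126 = 0.3583.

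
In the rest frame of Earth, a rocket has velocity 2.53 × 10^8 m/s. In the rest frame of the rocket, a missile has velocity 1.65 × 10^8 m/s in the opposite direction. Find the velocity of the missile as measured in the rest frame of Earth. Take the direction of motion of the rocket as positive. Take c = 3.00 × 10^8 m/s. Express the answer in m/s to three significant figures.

In units of c (dividing by 3.00 × 10^8 m/s): v = 0.843, u' = -0.550.
u = (u' + v)/(1 + u'v/c²):
u = (-0.550 + 0.843) / (1 + (-0.550)·0.843) = 0.2933/0.5362 = 0.5471
Converting back: u = 0.5471 × 3.00 × 10^8 m/s.

+1.64 × 10^8 m/s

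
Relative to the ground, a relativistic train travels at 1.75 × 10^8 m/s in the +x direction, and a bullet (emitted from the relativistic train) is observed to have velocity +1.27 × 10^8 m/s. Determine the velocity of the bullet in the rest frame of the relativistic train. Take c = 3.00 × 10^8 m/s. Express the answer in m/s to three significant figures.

v = 0.583c, u = 0.423c.
Invert the composition law: u' = (u − v)/(1 − uv/c²).
u' = (0.423 − 0.583) / (1 − (0.423)(0.583)) = -0.1600/0.7531 = -0.2125.
u' = -0.2125 × 3.00 × 10^8 m/s.

-6.37 × 10^7 m/s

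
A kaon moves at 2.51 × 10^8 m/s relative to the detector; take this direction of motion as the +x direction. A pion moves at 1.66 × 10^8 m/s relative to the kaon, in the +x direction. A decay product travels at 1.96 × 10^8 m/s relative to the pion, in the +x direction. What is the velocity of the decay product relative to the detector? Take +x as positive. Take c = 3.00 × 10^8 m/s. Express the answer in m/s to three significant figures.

Apply u = (u' + v)/(1 + u'v/c²) successively, working outward toward the detector.
(Dividing each given speed by c = 3.00 × 10^8 m/s to work in units of c.)
Start: velocity of the kaon relative to the detector = 0.8367c.
Compose with the pion (u' = 0.553 in the kaon frame): u_1 = (0.553 + 0.837) / (1 + 0.553·0.837) = 1.3900/1.4630 = 0.9501.
Compose with the decay product (u' = 0.653 in the pion frame): u_2 = (0.653 + 0.950) / (1 + 0.653·0.950) = 1.6035/1.6208 = 0.9893.
So u = 0.9893 × 3.00 × 10^8 m/s.

2.97 × 10^8 m/s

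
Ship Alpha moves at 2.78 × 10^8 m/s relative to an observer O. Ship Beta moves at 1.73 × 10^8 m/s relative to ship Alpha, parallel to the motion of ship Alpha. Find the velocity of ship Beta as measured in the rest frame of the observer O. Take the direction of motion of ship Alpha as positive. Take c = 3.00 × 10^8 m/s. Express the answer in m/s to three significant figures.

2.94 × 10^8 m/s

In units of c (dividing by 3.00 × 10^8 m/s): v = 0.927, u' = 0.577.
u = (u' + v)/(1 + u'v/c²):
u = (0.577 + 0.927) / (1 + 0.577·0.927) = 1.5033/1.5344 = 0.9798
Converting back: u = 0.9798 × 3.00 × 10^8 m/s.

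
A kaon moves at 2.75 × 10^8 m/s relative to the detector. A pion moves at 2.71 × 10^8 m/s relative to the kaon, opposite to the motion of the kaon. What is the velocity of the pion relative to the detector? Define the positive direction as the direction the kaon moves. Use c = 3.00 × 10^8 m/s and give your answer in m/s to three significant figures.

+2.33 × 10^7 m/s

In units of c (dividing by 3.00 × 10^8 m/s): v = 0.917, u' = -0.903.
u = (u' + v)/(1 + u'v/c²):
u = (-0.903 + 0.917) / (1 + (-0.903)·0.917) = 0.0133/0.1719 = 0.0775
Converting back: u = 0.0775 × 3.00 × 10^8 m/s.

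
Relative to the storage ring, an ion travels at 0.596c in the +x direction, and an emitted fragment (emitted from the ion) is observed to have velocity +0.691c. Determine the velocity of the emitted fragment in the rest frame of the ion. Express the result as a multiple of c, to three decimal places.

Invert the composition law: u' = (u − v)/(1 − uv/c²).
u' = (0.691 − 0.596) / (1 − (0.691)(0.596)) = 0.0950/0.5882 = 0.1615.

+0.162c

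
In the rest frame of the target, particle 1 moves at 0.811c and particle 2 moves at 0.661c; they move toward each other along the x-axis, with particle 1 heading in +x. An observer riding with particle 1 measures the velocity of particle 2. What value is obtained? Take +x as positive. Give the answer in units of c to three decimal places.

β_A = 0.811, β_B = -0.661.
Transform to A's frame with the inverse velocity-addition law: u' = (u − v)/(1 − uv/c²), taking u = β_B and v = β_A.
u' = (-0.661 − 0.811) / (1 − (0.811)(-0.661)) = -1.4720/1.5361 = -0.9583.

-0.958c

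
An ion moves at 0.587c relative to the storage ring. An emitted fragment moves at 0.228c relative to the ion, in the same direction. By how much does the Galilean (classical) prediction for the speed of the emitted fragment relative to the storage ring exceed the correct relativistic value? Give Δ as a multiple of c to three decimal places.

Galilean: u_cl = 0.228 + 0.587 = 0.8150.
Relativistic: u_rel = (0.228 + 0.587) / (1 + 0.228·0.587) = 0.8150/1.1338 = 0.7188.
Δ = 0.8150 − 0.7188 = 0.0962.

Δ = 0.096c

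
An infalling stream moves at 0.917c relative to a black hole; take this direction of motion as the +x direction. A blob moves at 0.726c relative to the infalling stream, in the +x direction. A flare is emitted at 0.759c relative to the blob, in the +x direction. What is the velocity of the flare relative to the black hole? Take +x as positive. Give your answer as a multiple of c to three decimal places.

Apply u = (u' + v)/(1 + u'v/c²) successively, working outward toward the black hole.
Start: velocity of the infalling stream relative to the black hole = 0.9170c.
Compose with the blob (u' = 0.726 in the infalling stream frame): u_1 = (0.726 + 0.917) / (1 + 0.726·0.917) = 1.6430/1.6657 = 0.9863.
Compose with the flare (u' = 0.759 in the blob frame): u_2 = (0.759 + 0.986) / (1 + 0.759·0.986) = 1.7453/1.7486 = 0.9981.

0.998c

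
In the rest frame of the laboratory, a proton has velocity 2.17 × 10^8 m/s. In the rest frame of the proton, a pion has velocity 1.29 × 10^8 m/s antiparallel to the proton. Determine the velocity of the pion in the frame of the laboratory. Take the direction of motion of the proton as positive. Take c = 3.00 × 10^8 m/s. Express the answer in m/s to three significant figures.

+1.28 × 10^8 m/s

In units of c (dividing by 3.00 × 10^8 m/s): v = 0.723, u' = -0.430.
u = (u' + v)/(1 + u'v/c²):
u = (-0.430 + 0.723) / (1 + (-0.430)·0.723) = 0.2933/0.6890 = 0.4258
Converting back: u = 0.4258 × 3.00 × 10^8 m/s.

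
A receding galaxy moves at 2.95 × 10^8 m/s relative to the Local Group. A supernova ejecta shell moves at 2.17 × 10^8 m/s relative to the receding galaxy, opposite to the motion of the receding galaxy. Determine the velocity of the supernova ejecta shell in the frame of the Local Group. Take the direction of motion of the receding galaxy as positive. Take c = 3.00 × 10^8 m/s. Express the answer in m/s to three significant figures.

+2.70 × 10^8 m/s

In units of c (dividing by 3.00 × 10^8 m/s): v = 0.983, u' = -0.723.
u = (u' + v)/(1 + u'v/c²):
u = (-0.723 + 0.983) / (1 + (-0.723)·0.983) = 0.2600/0.2887 = 0.9005
Converting back: u = 0.9005 × 3.00 × 10^8 m/s.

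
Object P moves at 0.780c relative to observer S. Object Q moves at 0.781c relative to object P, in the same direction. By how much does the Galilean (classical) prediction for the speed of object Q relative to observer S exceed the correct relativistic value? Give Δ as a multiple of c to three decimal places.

Δ = 0.591c

Galilean: u_cl = 0.781 + 0.780 = 1.5610.
Relativistic: u_rel = (0.781 + 0.780) / (1 + 0.781·0.780) = 1.5610/1.6092 = 0.9701.
Δ = 1.5610 − 0.9701 = 0.5909.
(The classical prediction exceeds c; the relativistic result does not.)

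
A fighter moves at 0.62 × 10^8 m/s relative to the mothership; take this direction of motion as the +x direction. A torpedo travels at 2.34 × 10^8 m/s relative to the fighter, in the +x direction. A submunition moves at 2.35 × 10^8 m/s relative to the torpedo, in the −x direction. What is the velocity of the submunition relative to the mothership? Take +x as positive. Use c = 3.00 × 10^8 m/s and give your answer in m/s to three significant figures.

Apply u = (u' + v)/(1 + u'v/c²) successively, working outward toward the mothership.
(Dividing each given speed by c = 3.00 × 10^8 m/s to work in units of c.)
Start: velocity of the fighter relative to the mothership = 0.2067c.
Compose with the torpedo (u' = 0.780 in the fighter frame): u_1 = (0.780 + 0.207) / (1 + 0.780·0.207) = 0.9867/1.1612 = 0.8497.
Compose with the submunition (u' = -0.783 in the torpedo frame): u_2 = (-0.783 + 0.850) / (1 + (-0.783)·0.850) = 0.0664/0.3344 = 0.1984.
So u = 0.1984 × 3.00 × 10^8 m/s.

+5.95 × 10^7 m/s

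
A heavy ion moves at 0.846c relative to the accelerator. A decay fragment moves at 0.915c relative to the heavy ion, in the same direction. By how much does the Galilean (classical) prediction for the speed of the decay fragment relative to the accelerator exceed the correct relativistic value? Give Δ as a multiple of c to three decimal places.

Δ = 0.768c

Galilean: u_cl = 0.915 + 0.846 = 1.7610.
Relativistic: u_rel = (0.915 + 0.846) / (1 + 0.915·0.846) = 1.7610/1.7741 = 0.9926.
Δ = 1.7610 − 0.9926 = 0.7684.
(The classical prediction exceeds c; the relativistic result does not.)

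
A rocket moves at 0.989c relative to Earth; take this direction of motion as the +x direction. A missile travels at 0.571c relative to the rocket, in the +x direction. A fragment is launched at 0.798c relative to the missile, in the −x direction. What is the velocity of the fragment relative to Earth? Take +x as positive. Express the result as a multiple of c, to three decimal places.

Apply u = (u' + v)/(1 + u'v/c²) successively, working outward toward Earth.
Start: velocity of the rocket relative to Earth = 0.9890c.
Compose with the missile (u' = 0.571 in the rocket frame): u_1 = (0.571 + 0.989) / (1 + 0.571·0.989) = 1.5600/1.5647 = 0.9970.
Compose with the fragment (u' = -0.798 in the missile frame): u_2 = (-0.798 + 0.997) / (1 + (-0.798)·0.997) = 0.1990/0.2044 = 0.9735.

+0.973c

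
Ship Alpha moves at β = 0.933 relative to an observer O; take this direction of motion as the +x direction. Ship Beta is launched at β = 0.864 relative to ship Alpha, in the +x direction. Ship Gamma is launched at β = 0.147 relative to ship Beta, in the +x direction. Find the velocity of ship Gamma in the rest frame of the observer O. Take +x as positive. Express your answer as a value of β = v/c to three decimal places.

Apply u = (u' + v)/(1 + u'v/c²) successively, working outward toward the observer O.
Start: velocity of ship Alpha relative to the observer O = 0.9330c.
Compose with ship Beta (u' = 0.864 in ship Alpha frame): u_1 = (0.864 + 0.933) / (1 + 0.864·0.933) = 1.7970/1.8061 = 0.9950.
Compose with ship Gamma (u' = 0.147 in ship Beta frame): u_2 = (0.147 + 0.995) / (1 + 0.147·0.995) = 1.1420/1.1463 = 0.9962.

β = 0.996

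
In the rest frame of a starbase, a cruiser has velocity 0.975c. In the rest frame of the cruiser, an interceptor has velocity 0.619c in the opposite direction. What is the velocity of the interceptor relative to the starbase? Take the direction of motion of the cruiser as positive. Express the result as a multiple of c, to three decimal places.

+0.898c

With v = 0.975 and u' = -0.619 (in units of c),
u = (u' + v)/(1 + u'v/c²):
u = (-0.619 + 0.975) / (1 + (-0.619)·0.975) = 0.3560/0.3965 = 0.8979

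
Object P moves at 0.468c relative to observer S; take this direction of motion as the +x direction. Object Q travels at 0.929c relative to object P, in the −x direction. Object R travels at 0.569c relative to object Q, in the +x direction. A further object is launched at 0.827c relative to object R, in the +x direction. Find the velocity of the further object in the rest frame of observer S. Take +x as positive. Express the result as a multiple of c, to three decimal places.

Apply u = (u' + v)/(1 + u'v/c²) successively, working outward toward observer S.
Start: velocity of object P relative to observer S = 0.4680c.
Compose with object Q (u' = -0.929 in object P frame): u_1 = (-0.929 + 0.468) / (1 + (-0.929)·0.468) = -0.4610/0.5652 = -0.8156.
Compose with object R (u' = 0.569 in object Q frame): u_2 = (0.569 + (-0.816)) / (1 + 0.569·(-0.816)) = -0.2466/0.5359 = -0.4601.
Compose with the further object (u' = 0.827 in object R frame): u_3 = (0.827 + (-0.460)) / (1 + 0.827·(-0.460)) = 0.3669/0.6195 = 0.5922.

+0.592c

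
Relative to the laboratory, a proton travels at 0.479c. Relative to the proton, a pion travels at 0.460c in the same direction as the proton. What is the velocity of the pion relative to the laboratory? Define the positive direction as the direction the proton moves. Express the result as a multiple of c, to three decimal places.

With v = 0.479 and u' = 0.460 (in units of c),
u = (u' + v)/(1 + u'v/c²):
u = (0.460 + 0.479) / (1 + 0.460·0.479) = 0.9390/1.2203 = 0.7695
(Galilean addition would give +0.939c.)

0.769c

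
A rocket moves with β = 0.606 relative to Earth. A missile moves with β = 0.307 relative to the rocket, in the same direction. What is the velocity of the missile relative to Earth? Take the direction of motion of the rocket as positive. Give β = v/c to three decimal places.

β = 0.770

With v = 0.606 and u' = 0.307 (in units of c),
u = (u' + v)/(1 + u'v/c²):
u = (0.307 + 0.606) / (1 + 0.307·0.606) = 0.9130/1.1860 = 0.7698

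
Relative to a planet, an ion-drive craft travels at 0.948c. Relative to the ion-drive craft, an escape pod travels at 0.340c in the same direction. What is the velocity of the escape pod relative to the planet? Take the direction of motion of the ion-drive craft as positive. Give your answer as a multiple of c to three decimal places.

0.974c

With v = 0.948 and u' = 0.340 (in units of c),
u = (u' + v)/(1 + u'v/c²):
u = (0.340 + 0.948) / (1 + 0.340·0.948) = 1.2880/1.3223 = 0.9740
(Galilean addition would give +1.288c, exceeding c.)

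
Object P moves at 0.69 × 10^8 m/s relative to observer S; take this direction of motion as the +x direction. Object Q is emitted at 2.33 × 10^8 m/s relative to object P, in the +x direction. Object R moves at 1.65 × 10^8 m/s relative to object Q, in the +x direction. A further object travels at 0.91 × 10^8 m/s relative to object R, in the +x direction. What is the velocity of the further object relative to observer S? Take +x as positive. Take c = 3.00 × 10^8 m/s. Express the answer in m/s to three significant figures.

2.93 × 10^8 m/s

Apply u = (u' + v)/(1 + u'v/c²) successively, working outward toward observer S.
(Dividing each given speed by c = 3.00 × 10^8 m/s to work in units of c.)
Start: velocity of object P relative to observer S = 0.2300c.
Compose with object Q (u' = 0.777 in object P frame): u_1 = (0.777 + 0.230) / (1 + 0.777·0.230) = 1.0067/1.1786 = 0.8541.
Compose with object R (u' = 0.550 in object Q frame): u_2 = (0.550 + 0.854) / (1 + 0.550·0.854) = 1.4041/1.4698 = 0.9553.
Compose with the further object (u' = 0.303 in object R frame): u_3 = (0.303 + 0.955) / (1 + 0.303·0.955) = 1.2587/1.2898 = 0.9759.
So u = 0.9759 × 3.00 × 10^8 m/s.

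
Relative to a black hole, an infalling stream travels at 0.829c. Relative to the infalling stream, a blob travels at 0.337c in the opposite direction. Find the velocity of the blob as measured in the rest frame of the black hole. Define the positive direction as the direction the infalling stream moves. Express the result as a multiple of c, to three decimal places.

With v = 0.829 and u' = -0.337 (in units of c),
u = (u' + v)/(1 + u'v/c²):
u = (-0.337 + 0.829) / (1 + (-0.337)·0.829) = 0.4920/0.7206 = 0.6827

+0.683c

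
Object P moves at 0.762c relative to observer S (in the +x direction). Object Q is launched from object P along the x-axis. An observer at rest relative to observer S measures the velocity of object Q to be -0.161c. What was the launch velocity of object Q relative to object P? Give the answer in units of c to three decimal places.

Invert the composition law: u' = (u − v)/(1 − uv/c²).
u' = (-0.161 − 0.762) / (1 − (-0.161)(0.762)) = -0.9230/1.1227 = -0.8221.

-0.822c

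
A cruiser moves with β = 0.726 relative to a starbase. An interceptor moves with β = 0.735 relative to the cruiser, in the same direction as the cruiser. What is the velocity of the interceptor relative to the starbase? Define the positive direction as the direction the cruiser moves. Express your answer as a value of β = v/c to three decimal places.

β = 0.953

With v = 0.726 and u' = 0.735 (in units of c),
u = (u' + v)/(1 + u'v/c²):
u = (0.735 + 0.726) / (1 + 0.735·0.726) = 1.4610/1.5336 = 0.9527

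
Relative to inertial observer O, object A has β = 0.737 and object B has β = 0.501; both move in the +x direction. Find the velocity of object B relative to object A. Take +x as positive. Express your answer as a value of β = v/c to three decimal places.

β_A = 0.737, β_B = 0.501.
Transform to A's frame with the inverse velocity-addition law: u' = (u − v)/(1 − uv/c²), taking u = β_B and v = β_A.
u' = (0.501 − 0.737) / (1 − (0.737)(0.501)) = -0.2360/0.6308 = -0.3742.

β = -0.374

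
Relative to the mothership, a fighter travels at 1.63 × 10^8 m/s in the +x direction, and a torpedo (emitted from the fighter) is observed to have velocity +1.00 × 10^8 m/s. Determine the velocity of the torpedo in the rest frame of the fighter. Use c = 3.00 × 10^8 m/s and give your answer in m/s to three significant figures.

v = 0.543c, u = 0.333c.
Invert the composition law: u' = (u − v)/(1 − uv/c²).
u' = (0.333 − 0.543) / (1 − (0.333)(0.543)) = -0.2100/0.8189 = -0.2564.
u' = -0.2564 × 3.00 × 10^8 m/s.

-7.69 × 10^7 m/s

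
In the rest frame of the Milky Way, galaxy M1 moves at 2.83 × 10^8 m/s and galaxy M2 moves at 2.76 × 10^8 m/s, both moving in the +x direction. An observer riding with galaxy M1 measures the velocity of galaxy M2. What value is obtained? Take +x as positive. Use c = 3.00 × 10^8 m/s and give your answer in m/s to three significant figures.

β_A = 0.943, β_B = 0.920 (dividing each by c = 3.00 × 10^8 m/s).
Transform to A's frame with the inverse velocity-addition law: u' = (u − v)/(1 − uv/c²), taking u = β_B and v = β_A.
u' = (0.920 − 0.943) / (1 − (0.943)(0.920)) = -0.0233/0.1321 = -0.1766.
u' = -0.1766 × 3.00 × 10^8 m/s.

-5.30 × 10^7 m/s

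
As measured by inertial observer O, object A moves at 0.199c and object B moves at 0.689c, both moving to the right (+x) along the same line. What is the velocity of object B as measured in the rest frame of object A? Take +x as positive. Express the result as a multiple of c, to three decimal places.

β_A = 0.199, β_B = 0.689.
Transform to A's frame with the inverse velocity-addition law: u' = (u − v)/(1 − uv/c²), taking u = β_B and v = β_A.
u' = (0.689 − 0.199) / (1 − (0.199)(0.689)) = 0.4900/0.8629 = 0.5679.

+0.568c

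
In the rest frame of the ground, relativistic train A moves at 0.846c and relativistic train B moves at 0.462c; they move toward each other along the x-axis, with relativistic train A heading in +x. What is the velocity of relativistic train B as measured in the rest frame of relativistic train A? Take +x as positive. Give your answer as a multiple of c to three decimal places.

β_A = 0.846, β_B = -0.462.
Transform to A's frame with the inverse velocity-addition law: u' = (u − v)/(1 − uv/c²), taking u = β_B and v = β_A.
u' = (-0.462 − 0.846) / (1 − (0.846)(-0.462)) = -1.3080/1.3909 = -0.9404.

-0.940c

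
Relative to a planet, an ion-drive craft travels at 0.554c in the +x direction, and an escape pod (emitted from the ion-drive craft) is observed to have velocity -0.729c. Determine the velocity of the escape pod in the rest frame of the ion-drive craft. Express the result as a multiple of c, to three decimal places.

Invert the composition law: u' = (u − v)/(1 − uv/c²).
u' = (-0.729 − 0.554) / (1 − (-0.729)(0.554)) = -1.2830/1.4039 = -0.9139.

-0.914c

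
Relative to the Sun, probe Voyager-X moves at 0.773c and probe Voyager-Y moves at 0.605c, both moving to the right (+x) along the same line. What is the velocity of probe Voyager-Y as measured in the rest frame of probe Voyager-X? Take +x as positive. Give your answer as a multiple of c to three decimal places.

-0.316c

β_A = 0.773, β_B = 0.605.
Transform to A's frame with the inverse velocity-addition law: u' = (u − v)/(1 − uv/c²), taking u = β_B and v = β_A.
u' = (0.605 − 0.773) / (1 − (0.773)(0.605)) = -0.1680/0.5323 = -0.3156.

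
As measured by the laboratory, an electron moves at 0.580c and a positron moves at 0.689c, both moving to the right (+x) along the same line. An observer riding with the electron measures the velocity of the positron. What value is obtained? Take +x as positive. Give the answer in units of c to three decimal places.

+0.182c

β_A = 0.580, β_B = 0.689.
Transform to A's frame with the inverse velocity-addition law: u' = (u − v)/(1 − uv/c²), taking u = β_B and v = β_A.
u' = (0.689 − 0.580) / (1 − (0.580)(0.689)) = 0.1090/0.6004 = 0.1816.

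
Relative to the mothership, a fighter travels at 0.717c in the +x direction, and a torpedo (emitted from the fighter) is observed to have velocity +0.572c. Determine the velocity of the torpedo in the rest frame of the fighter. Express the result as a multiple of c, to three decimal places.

Invert the composition law: u' = (u − v)/(1 − uv/c²).
u' = (0.572 − 0.717) / (1 − (0.572)(0.717)) = -0.1450/0.5899 = -0.2458.

-0.246c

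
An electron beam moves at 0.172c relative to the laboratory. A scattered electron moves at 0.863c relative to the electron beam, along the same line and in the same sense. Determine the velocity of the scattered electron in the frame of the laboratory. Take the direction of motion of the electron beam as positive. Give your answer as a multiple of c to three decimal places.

0.901c

With v = 0.172 and u' = 0.863 (in units of c),
u = (u' + v)/(1 + u'v/c²):
u = (0.863 + 0.172) / (1 + 0.863·0.172) = 1.0350/1.1484 = 0.9012
(Galilean addition would give +1.035c, exceeding c.)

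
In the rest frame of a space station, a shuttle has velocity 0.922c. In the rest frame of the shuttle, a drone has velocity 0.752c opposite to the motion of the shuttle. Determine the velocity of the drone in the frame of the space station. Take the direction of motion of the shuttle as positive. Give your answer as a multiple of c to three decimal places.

With v = 0.922 and u' = -0.752 (in units of c),
u = (u' + v)/(1 + u'v/c²):
u = (-0.752 + 0.922) / (1 + (-0.752)·0.922) = 0.1700/0.3067 = 0.5544

+0.554c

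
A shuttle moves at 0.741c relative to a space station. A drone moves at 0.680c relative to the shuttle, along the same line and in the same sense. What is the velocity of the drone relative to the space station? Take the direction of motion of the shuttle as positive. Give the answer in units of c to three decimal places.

With v = 0.741 and u' = 0.680 (in units of c),
u = (u' + v)/(1 + u'v/c²):
u = (0.680 + 0.741) / (1 + 0.680·0.741) = 1.4210/1.5039 = 0.9449
(Galilean addition would give +1.421c, exceeding c.)

0.945c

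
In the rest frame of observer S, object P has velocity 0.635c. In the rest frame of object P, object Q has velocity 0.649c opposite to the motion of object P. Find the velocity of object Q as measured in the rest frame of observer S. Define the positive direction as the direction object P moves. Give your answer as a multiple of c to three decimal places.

-0.024c

With v = 0.635 and u' = -0.649 (in units of c),
u = (u' + v)/(1 + u'v/c²):
u = (-0.649 + 0.635) / (1 + (-0.649)·0.635) = -0.0140/0.5879 = -0.0238
(Galilean addition would give -0.014c.)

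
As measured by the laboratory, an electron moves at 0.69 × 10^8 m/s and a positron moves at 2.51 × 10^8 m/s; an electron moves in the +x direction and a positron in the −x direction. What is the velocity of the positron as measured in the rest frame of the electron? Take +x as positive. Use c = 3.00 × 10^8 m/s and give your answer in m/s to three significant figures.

-2.68 × 10^8 m/s

β_A = 0.230, β_B = -0.837 (dividing each by c = 3.00 × 10^8 m/s).
Transform to A's frame with the inverse velocity-addition law: u' = (u − v)/(1 − uv/c²), taking u = β_B and v = β_A.
u' = (-0.837 − 0.230) / (1 − (0.230)(-0.837)) = -1.0667/1.1924 = -0.8945.
u' = -0.8945 × 3.00 × 10^8 m/s.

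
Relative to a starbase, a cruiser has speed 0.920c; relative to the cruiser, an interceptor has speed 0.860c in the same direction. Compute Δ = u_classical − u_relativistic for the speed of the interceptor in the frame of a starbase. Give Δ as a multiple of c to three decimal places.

Galilean: u_cl = 0.860 + 0.920 = 1.7800.
Relativistic: u_rel = (0.860 + 0.920) / (1 + 0.860·0.920) = 1.7800/1.7912 = 0.9937.
Δ = 1.7800 − 0.9937 = 0.7863.
(The classical prediction exceeds c; the relativistic result does not.)

Δ = 0.786c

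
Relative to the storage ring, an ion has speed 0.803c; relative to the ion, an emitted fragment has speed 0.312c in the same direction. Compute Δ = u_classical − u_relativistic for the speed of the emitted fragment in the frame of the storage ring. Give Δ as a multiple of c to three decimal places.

Δ = 0.223c

Galilean: u_cl = 0.312 + 0.803 = 1.1150.
Relativistic: u_rel = (0.312 + 0.803) / (1 + 0.312·0.803) = 1.1150/1.2505 = 0.8916.
Δ = 1.1150 − 0.8916 = 0.2234.
(The classical prediction exceeds c; the relativistic result does not.)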